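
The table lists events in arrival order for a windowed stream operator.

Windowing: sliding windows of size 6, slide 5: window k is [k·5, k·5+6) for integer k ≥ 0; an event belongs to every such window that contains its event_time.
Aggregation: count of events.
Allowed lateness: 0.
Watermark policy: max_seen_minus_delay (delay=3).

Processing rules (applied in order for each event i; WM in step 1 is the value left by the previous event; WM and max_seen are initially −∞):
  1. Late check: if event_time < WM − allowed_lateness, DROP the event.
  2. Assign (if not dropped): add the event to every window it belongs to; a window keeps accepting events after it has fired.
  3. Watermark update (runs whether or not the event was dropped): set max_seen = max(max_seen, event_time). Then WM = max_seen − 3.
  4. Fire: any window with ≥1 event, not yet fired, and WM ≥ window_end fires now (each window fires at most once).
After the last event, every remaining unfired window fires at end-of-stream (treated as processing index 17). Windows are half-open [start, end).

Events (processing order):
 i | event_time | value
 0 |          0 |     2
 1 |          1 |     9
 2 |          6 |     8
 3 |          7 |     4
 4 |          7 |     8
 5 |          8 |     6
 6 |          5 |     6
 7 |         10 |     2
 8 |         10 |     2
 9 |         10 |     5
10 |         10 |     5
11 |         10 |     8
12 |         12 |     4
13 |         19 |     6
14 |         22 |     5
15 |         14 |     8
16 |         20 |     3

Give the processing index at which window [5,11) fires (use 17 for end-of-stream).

i=0 t=0 v=2: → [0,6); WM=-3
i=1 t=1 v=9: → [0,6); WM=-2
i=2 t=6 v=8: → [5,11); WM=3
i=3 t=7 v=4: → [5,11); WM=4
i=4 t=7 v=8: → [5,11); WM=4
i=5 t=8 v=6: → [5,11); WM=5
i=6 t=5 v=6: → [5,11),[0,6); WM=5
i=7 t=10 v=2: → [10,16),[5,11); WM=7; [0,6) fires=3
i=8 t=10 v=2: → [10,16),[5,11); WM=7
i=9 t=10 v=5: → [10,16),[5,11); WM=7
i=10 t=10 v=5: → [10,16),[5,11); WM=7
i=11 t=10 v=8: → [10,16),[5,11); WM=7
i=12 t=12 v=4: → [10,16); WM=9
i=13 t=19 v=6: → [15,21); WM=16; [5,11) fires=10 [10,16) fires=6
i=14 t=22 v=5: → [20,26); WM=19
i=15 t=14 v=8: DROP (t<19-0); WM=19
i=16 t=20 v=3: → [20,26),[15,21); WM=19

13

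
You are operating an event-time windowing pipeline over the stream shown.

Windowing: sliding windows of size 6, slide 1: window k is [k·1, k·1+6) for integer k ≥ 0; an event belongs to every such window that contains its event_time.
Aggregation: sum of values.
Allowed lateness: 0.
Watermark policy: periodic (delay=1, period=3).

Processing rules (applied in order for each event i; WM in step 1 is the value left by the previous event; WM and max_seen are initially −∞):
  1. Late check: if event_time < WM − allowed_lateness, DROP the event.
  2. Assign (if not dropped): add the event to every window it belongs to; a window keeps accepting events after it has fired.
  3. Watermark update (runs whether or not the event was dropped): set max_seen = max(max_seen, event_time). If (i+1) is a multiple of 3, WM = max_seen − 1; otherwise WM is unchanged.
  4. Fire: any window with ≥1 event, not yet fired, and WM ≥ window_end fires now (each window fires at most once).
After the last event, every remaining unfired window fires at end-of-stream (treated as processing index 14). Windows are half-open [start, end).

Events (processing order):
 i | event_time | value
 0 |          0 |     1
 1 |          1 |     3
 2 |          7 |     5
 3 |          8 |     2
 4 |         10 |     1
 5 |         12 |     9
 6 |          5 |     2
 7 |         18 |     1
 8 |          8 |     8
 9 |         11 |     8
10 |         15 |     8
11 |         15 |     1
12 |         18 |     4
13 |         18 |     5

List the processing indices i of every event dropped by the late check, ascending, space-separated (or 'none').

6 8 9 10 11

i=0 t=0 v=1: → [0,6); WM=−∞
i=1 t=1 v=3: → [1,7),[0,6); WM=−∞
i=2 t=7 v=5: → [7,13),[6,12),[5,11),[4,10),[3,9),[2,8); WM=6; [0,6) fires=4
i=3 t=8 v=2: → [8,14),[7,13),[6,12),[5,11),[4,10),[3,9); WM=6
i=4 t=10 v=1: → [10,16),[9,15),[8,14),[7,13),[6,12),[5,11); WM=6
i=5 t=12 v=9: → [12,18),[11,17),[10,16),[9,15),[8,14),[7,13); WM=11; [1,7) fires=3 [2,8) fires=5 [3,9) fires=7 [4,10) fires=7 [5,11) fires=8
i=6 t=5 v=2: DROP (t<11-0); WM=11
i=7 t=18 v=1: → [18,24),[17,23),[16,22),[15,21),[14,20),[13,19); WM=11
i=8 t=8 v=8: DROP (t<11-0); WM=17; [6,12) fires=8 [7,13) fires=17 [8,14) fires=12 [9,15) fires=10 [10,16) fires=10 [11,17) fires=9
i=9 t=11 v=8: DROP (t<17-0); WM=17
i=10 t=15 v=8: DROP (t<17-0); WM=17
i=11 t=15 v=1: DROP (t<17-0); WM=17
i=12 t=18 v=4: → [18,24),[17,23),[16,22),[15,21),[14,20),[13,19); WM=17
i=13 t=18 v=5: → [18,24),[17,23),[16,22),[15,21),[14,20),[13,19); WM=17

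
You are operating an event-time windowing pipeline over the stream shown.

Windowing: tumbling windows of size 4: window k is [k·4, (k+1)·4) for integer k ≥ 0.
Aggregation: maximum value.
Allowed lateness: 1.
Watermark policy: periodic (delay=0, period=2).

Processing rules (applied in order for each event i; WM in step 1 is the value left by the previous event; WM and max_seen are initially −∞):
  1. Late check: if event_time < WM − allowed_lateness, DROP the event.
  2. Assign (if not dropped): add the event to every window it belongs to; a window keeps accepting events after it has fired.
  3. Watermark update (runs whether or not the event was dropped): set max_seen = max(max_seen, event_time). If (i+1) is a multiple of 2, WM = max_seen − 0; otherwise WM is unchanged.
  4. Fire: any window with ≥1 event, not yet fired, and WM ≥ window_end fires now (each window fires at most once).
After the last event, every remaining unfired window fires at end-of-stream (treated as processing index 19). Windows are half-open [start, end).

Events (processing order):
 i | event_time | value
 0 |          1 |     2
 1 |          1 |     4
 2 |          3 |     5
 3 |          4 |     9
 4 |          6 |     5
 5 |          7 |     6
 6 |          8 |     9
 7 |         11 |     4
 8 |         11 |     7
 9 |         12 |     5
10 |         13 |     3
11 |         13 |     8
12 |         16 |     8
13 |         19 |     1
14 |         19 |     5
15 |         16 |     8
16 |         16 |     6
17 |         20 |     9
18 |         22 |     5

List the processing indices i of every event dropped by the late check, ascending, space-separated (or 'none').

i=0 t=1 v=2: → [0,4); WM=−∞
i=1 t=1 v=4: → [0,4); WM=1
i=2 t=3 v=5: → [0,4); WM=1
i=3 t=4 v=9: → [4,8); WM=4; [0,4) fires=5
i=4 t=6 v=5: → [4,8); WM=4
i=5 t=7 v=6: → [4,8); WM=7
i=6 t=8 v=9: → [8,12); WM=7
i=7 t=11 v=4: → [8,12); WM=11; [4,8) fires=9
i=8 t=11 v=7: → [8,12); WM=11
i=9 t=12 v=5: → [12,16); WM=12; [8,12) fires=9
i=10 t=13 v=3: → [12,16); WM=12
i=11 t=13 v=8: → [12,16); WM=13
i=12 t=16 v=8: → [16,20); WM=13
i=13 t=19 v=1: → [16,20); WM=19; [12,16) fires=8
i=14 t=19 v=5: → [16,20); WM=19
i=15 t=16 v=8: DROP (t<19-1); WM=19
i=16 t=16 v=6: DROP (t<19-1); WM=19
i=17 t=20 v=9: → [20,24); WM=20; [16,20) fires=8
i=18 t=22 v=5: → [20,24); WM=20

15 16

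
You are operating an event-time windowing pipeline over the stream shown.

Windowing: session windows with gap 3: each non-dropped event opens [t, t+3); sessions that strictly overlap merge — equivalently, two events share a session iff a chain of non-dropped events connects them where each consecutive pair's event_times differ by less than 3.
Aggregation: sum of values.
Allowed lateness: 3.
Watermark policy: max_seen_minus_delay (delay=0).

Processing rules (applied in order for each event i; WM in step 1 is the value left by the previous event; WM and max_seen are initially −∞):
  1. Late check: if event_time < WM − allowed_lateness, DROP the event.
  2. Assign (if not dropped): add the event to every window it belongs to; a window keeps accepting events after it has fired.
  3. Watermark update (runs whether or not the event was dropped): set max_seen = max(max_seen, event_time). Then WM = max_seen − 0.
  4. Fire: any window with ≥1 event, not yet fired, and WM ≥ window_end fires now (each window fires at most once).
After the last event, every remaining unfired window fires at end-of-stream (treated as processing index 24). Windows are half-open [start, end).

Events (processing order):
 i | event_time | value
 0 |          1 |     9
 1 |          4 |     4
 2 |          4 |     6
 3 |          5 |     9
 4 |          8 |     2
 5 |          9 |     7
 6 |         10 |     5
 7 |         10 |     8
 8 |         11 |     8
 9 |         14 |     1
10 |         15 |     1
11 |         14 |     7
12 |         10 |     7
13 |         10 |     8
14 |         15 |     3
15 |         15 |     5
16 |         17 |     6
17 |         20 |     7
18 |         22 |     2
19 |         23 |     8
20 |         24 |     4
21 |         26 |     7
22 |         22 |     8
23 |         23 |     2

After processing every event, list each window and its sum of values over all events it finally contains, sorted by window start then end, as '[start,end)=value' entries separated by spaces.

[1,4)=9 [4,8)=19 [8,14)=30 [14,20)=23 [20,29)=30

i=0 t=1 v=9: → [1,4); WM=1
i=1 t=4 v=4: → [4,7); WM=4
i=2 t=4 v=6: → [4,7); WM=4
i=3 t=5 v=9: → [4,8); WM=5
i=4 t=8 v=2: → [8,11); WM=8
i=5 t=9 v=7: → [8,12); WM=9
i=6 t=10 v=5: → [8,13); WM=10
i=7 t=10 v=8: → [8,13); WM=10
i=8 t=11 v=8: → [8,14); WM=11
i=9 t=14 v=1: → [14,17); WM=14
i=10 t=15 v=1: → [14,18); WM=15
i=11 t=14 v=7: → [14,18); WM=15
i=12 t=10 v=7: DROP (t<15-3); WM=15
i=13 t=10 v=8: DROP (t<15-3); WM=15
i=14 t=15 v=3: → [14,18); WM=15
i=15 t=15 v=5: → [14,18); WM=15
i=16 t=17 v=6: → [14,20); WM=17
i=17 t=20 v=7: → [20,23); WM=20
i=18 t=22 v=2: → [20,25); WM=22
i=19 t=23 v=8: → [20,26); WM=23
i=20 t=24 v=4: → [20,27); WM=24
i=21 t=26 v=7: → [20,29); WM=26
i=22 t=22 v=8: DROP (t<26-3); WM=26
i=23 t=23 v=2: → [20,29); WM=26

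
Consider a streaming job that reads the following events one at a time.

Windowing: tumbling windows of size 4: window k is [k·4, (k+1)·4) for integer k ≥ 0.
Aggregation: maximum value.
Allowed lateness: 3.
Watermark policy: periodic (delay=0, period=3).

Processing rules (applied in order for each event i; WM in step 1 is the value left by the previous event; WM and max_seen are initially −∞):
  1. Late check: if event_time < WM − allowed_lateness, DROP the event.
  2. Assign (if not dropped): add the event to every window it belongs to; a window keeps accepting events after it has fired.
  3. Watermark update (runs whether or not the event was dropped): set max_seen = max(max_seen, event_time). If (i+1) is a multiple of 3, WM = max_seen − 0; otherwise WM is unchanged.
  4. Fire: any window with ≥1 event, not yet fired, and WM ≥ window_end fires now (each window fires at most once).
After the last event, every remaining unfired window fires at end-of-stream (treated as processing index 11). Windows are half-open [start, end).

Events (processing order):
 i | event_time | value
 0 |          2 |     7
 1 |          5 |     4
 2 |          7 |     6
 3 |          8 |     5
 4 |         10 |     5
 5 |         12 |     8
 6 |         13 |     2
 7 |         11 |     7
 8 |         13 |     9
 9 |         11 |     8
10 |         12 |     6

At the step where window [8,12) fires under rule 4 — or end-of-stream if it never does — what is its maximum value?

5

i=0 t=2 v=7: → [0,4); WM=−∞
i=1 t=5 v=4: → [4,8); WM=−∞
i=2 t=7 v=6: → [4,8); WM=7; [0,4) fires=7
i=3 t=8 v=5: → [8,12); WM=7
i=4 t=10 v=5: → [8,12); WM=7
i=5 t=12 v=8: → [12,16); WM=12; [4,8) fires=6 [8,12) fires=5
i=6 t=13 v=2: → [12,16); WM=12
i=7 t=11 v=7: → [8,12); WM=12
i=8 t=13 v=9: → [12,16); WM=13
i=9 t=11 v=8: → [8,12); WM=13
i=10 t=12 v=6: → [12,16); WM=13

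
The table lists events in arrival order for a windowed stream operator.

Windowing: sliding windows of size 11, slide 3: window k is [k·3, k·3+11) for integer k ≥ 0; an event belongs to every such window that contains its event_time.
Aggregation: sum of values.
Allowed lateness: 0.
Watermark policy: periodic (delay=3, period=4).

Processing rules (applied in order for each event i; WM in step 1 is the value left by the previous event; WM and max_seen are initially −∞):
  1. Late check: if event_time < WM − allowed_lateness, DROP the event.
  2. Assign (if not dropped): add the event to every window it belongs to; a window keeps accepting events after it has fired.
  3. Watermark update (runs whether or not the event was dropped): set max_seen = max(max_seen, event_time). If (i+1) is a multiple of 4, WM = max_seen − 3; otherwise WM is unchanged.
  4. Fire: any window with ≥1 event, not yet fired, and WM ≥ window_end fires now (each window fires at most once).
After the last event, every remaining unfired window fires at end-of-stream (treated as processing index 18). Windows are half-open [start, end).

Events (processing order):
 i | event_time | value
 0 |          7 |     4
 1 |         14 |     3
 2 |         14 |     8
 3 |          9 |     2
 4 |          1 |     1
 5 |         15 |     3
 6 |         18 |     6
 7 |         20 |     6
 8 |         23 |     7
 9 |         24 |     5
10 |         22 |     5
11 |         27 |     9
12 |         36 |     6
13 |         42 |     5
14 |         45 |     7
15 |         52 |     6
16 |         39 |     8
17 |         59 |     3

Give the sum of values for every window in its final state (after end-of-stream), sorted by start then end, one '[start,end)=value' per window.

i=0 t=7 v=4: → [6,17),[3,14),[0,11); WM=−∞
i=1 t=14 v=3: → [12,23),[9,20),[6,17); WM=−∞
i=2 t=14 v=8: → [12,23),[9,20),[6,17); WM=−∞
i=3 t=9 v=2: → [9,20),[6,17),[3,14),[0,11); WM=11; [0,11) fires=6
i=4 t=1 v=1: DROP (t<11-0); WM=11
i=5 t=15 v=3: → [15,26),[12,23),[9,20),[6,17); WM=11
i=6 t=18 v=6: → [18,29),[15,26),[12,23),[9,20); WM=11
i=7 t=20 v=6: → [18,29),[15,26),[12,23); WM=17; [3,14) fires=6 [6,17) fires=20
i=8 t=23 v=7: → [21,32),[18,29),[15,26); WM=17
i=9 t=24 v=5: → [24,35),[21,32),[18,29),[15,26); WM=17
i=10 t=22 v=5: → [21,32),[18,29),[15,26),[12,23); WM=17
i=11 t=27 v=9: → [27,38),[24,35),[21,32),[18,29); WM=24; [9,20) fires=22 [12,23) fires=31
i=12 t=36 v=6: → [36,47),[33,44),[30,41),[27,38); WM=24
i=13 t=42 v=5: → [42,53),[39,50),[36,47),[33,44); WM=24
i=14 t=45 v=7: → [45,56),[42,53),[39,50),[36,47); WM=24
i=15 t=52 v=6: → [51,62),[48,59),[45,56),[42,53); WM=49; [15,26) fires=32 [18,29) fires=38 [21,32) fires=26 [24,35) fires=14 [27,38) fires=15 [30,41) fires=6 [33,44) fires=11 [36,47) fires=18
i=16 t=39 v=8: DROP (t<49-0); WM=49
i=17 t=59 v=3: → [57,68),[54,65),[51,62); WM=49

[0,11)=6 [3,14)=6 [6,17)=20 [9,20)=22 [12,23)=31 [15,26)=32 [18,29)=38 [21,32)=26 [24,35)=14 [27,38)=15 [30,41)=6 [33,44)=11 [36,47)=18 [39,50)=12 [42,53)=18 [45,56)=13 [48,59)=6 [51,62)=9 [54,65)=3 [57,68)=3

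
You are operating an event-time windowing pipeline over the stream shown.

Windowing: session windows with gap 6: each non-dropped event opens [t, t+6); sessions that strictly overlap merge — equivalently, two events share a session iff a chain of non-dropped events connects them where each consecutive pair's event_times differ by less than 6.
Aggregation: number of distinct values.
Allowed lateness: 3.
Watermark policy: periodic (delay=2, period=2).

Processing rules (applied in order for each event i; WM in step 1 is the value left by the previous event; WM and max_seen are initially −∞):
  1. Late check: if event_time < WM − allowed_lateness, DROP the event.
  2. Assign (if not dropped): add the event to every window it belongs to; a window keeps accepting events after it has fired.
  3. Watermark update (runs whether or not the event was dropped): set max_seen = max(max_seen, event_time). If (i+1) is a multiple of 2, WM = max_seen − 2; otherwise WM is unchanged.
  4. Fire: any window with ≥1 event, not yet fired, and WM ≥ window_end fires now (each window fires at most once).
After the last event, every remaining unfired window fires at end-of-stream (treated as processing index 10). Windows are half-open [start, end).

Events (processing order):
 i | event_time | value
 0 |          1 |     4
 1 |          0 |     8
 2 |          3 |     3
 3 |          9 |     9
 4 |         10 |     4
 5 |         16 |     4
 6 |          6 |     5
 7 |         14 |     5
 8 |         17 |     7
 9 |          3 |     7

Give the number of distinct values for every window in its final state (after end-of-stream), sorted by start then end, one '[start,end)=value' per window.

i=0 t=1 v=4: → [1,7); WM=−∞
i=1 t=0 v=8: → [0,7); WM=-1
i=2 t=3 v=3: → [0,9); WM=-1
i=3 t=9 v=9: → [9,15); WM=7
i=4 t=10 v=4: → [9,16); WM=7
i=5 t=16 v=4: → [16,22); WM=14
i=6 t=6 v=5: DROP (t<14-3); WM=14
i=7 t=14 v=5: → [9,22); WM=14
i=8 t=17 v=7: → [9,23); WM=14
i=9 t=3 v=7: DROP (t<14-3); WM=15

[0,9)=3 [9,23)=4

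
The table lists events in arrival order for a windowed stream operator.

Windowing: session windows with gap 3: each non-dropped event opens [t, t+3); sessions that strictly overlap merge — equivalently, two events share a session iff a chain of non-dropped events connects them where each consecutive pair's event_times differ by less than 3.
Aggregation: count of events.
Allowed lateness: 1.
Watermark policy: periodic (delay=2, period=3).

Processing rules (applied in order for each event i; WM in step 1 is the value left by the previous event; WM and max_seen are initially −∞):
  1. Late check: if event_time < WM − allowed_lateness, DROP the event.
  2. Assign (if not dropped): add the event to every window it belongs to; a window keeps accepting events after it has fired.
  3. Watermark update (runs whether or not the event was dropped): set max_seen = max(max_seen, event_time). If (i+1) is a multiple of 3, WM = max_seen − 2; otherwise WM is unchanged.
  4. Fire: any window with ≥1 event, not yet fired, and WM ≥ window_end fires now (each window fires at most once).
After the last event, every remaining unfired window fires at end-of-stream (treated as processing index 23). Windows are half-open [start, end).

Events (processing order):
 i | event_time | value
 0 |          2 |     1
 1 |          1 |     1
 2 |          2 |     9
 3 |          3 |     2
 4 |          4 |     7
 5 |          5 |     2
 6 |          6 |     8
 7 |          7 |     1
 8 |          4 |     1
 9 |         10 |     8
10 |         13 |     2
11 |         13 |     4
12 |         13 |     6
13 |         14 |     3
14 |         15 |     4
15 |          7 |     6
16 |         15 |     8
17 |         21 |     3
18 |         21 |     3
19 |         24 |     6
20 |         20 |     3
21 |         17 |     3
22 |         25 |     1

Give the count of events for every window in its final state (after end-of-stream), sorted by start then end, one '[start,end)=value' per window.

[1,10)=9 [10,13)=1 [13,18)=6 [20,24)=3 [24,28)=2

i=0 t=2 v=1: → [2,5); WM=−∞
i=1 t=1 v=1: → [1,5); WM=−∞
i=2 t=2 v=9: → [1,5); WM=0
i=3 t=3 v=2: → [1,6); WM=0
i=4 t=4 v=7: → [1,7); WM=0
i=5 t=5 v=2: → [1,8); WM=3
i=6 t=6 v=8: → [1,9); WM=3
i=7 t=7 v=1: → [1,10); WM=3
i=8 t=4 v=1: → [1,10); WM=5
i=9 t=10 v=8: → [10,13); WM=5
i=10 t=13 v=2: → [13,16); WM=5
i=11 t=13 v=4: → [13,16); WM=11
i=12 t=13 v=6: → [13,16); WM=11
i=13 t=14 v=3: → [13,17); WM=11
i=14 t=15 v=4: → [13,18); WM=13
i=15 t=7 v=6: DROP (t<13-1); WM=13
i=16 t=15 v=8: → [13,18); WM=13
i=17 t=21 v=3: → [21,24); WM=19
i=18 t=21 v=3: → [21,24); WM=19
i=19 t=24 v=6: → [24,27); WM=19
i=20 t=20 v=3: → [20,24); WM=22
i=21 t=17 v=3: DROP (t<22-1); WM=22
i=22 t=25 v=1: → [24,28); WM=22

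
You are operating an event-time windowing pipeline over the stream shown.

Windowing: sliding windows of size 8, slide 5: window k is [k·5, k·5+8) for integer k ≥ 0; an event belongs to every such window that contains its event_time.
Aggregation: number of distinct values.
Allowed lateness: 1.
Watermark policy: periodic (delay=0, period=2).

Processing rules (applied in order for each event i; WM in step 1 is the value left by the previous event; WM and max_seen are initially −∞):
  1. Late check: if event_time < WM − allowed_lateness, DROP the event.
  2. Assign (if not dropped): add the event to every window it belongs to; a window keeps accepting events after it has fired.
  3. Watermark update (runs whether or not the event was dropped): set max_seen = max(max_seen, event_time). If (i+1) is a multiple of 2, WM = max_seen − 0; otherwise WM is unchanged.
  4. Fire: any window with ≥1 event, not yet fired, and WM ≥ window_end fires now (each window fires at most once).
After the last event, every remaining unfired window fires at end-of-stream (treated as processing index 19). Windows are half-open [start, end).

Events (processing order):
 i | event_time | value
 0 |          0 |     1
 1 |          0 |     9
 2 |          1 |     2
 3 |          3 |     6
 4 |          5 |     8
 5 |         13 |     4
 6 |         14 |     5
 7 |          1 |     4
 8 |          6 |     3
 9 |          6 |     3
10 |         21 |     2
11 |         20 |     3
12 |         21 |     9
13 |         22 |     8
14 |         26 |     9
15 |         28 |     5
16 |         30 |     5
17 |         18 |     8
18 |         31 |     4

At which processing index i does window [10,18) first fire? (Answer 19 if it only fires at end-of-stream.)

11

i=0 t=0 v=1: → [0,8); WM=−∞
i=1 t=0 v=9: → [0,8); WM=0
i=2 t=1 v=2: → [0,8); WM=0
i=3 t=3 v=6: → [0,8); WM=3
i=4 t=5 v=8: → [5,13),[0,8); WM=3
i=5 t=13 v=4: → [10,18); WM=13; [0,8) fires=5 [5,13) fires=1
i=6 t=14 v=5: → [10,18); WM=13
i=7 t=1 v=4: DROP (t<13-1); WM=14
i=8 t=6 v=3: DROP (t<14-1); WM=14
i=9 t=6 v=3: DROP (t<14-1); WM=14
i=10 t=21 v=2: → [20,28),[15,23); WM=14
i=11 t=20 v=3: → [20,28),[15,23); WM=21; [10,18) fires=2
i=12 t=21 v=9: → [20,28),[15,23); WM=21
i=13 t=22 v=8: → [20,28),[15,23); WM=22
i=14 t=26 v=9: → [25,33),[20,28); WM=22
i=15 t=28 v=5: → [25,33); WM=28; [15,23) fires=4 [20,28) fires=4
i=16 t=30 v=5: → [30,38),[25,33); WM=28
i=17 t=18 v=8: DROP (t<28-1); WM=30
i=18 t=31 v=4: → [30,38),[25,33); WM=30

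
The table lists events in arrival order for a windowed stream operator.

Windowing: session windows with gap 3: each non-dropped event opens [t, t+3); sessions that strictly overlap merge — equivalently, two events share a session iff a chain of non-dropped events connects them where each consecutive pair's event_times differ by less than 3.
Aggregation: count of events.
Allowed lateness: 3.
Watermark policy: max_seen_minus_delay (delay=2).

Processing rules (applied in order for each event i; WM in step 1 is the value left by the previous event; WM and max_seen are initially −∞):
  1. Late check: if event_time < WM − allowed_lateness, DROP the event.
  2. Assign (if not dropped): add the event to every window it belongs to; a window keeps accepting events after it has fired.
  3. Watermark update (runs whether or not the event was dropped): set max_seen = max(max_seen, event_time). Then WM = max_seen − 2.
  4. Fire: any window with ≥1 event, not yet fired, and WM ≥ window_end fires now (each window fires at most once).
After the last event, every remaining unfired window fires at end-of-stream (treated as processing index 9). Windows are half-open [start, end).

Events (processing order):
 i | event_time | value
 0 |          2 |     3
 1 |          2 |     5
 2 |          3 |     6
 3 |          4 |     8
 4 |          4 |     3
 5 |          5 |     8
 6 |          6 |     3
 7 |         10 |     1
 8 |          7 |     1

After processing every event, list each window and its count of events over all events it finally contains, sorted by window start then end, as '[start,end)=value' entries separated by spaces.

i=0 t=2 v=3: → [2,5); WM=0
i=1 t=2 v=5: → [2,5); WM=0
i=2 t=3 v=6: → [2,6); WM=1
i=3 t=4 v=8: → [2,7); WM=2
i=4 t=4 v=3: → [2,7); WM=2
i=5 t=5 v=8: → [2,8); WM=3
i=6 t=6 v=3: → [2,9); WM=4
i=7 t=10 v=1: → [10,13); WM=8
i=8 t=7 v=1: → [2,10); WM=8

[2,10)=8 [10,13)=1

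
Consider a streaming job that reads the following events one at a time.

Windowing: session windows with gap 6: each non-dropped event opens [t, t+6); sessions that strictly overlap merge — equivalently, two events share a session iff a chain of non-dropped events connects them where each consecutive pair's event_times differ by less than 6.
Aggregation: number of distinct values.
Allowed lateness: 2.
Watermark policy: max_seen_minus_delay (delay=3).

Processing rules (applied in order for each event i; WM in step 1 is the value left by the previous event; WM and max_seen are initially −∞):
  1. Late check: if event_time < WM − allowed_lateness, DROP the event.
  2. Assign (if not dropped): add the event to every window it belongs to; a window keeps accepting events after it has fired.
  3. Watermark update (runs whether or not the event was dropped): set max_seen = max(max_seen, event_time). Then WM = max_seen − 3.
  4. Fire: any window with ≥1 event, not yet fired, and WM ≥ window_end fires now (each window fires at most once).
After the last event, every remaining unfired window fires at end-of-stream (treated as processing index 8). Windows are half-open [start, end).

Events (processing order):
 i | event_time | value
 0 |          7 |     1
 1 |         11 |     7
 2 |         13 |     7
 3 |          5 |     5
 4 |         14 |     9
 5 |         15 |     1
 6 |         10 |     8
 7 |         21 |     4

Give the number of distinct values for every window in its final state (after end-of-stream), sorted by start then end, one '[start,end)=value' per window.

[7,21)=4 [21,27)=1

i=0 t=7 v=1: → [7,13); WM=4
i=1 t=11 v=7: → [7,17); WM=8
i=2 t=13 v=7: → [7,19); WM=10
i=3 t=5 v=5: DROP (t<10-2); WM=10
i=4 t=14 v=9: → [7,20); WM=11
i=5 t=15 v=1: → [7,21); WM=12
i=6 t=10 v=8: → [7,21); WM=12
i=7 t=21 v=4: → [21,27); WM=18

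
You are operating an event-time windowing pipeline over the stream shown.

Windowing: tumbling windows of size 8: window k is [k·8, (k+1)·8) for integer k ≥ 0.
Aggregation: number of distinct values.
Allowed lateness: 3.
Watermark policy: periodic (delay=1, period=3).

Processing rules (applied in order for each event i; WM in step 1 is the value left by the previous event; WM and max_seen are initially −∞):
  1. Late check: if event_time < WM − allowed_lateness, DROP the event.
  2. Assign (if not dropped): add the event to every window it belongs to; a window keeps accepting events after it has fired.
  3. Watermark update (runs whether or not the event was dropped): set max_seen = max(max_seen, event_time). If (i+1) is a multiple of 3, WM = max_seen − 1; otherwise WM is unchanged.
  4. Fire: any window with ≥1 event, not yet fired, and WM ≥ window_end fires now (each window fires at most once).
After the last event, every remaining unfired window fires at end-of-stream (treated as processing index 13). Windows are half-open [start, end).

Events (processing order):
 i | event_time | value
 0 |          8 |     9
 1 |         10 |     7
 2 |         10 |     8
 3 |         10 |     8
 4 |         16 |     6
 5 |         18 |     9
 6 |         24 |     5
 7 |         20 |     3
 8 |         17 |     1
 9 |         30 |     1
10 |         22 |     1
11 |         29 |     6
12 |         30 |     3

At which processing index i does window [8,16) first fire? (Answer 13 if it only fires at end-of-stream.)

i=0 t=8 v=9: → [8,16); WM=−∞
i=1 t=10 v=7: → [8,16); WM=−∞
i=2 t=10 v=8: → [8,16); WM=9
i=3 t=10 v=8: → [8,16); WM=9
i=4 t=16 v=6: → [16,24); WM=9
i=5 t=18 v=9: → [16,24); WM=17; [8,16) fires=3
i=6 t=24 v=5: → [24,32); WM=17
i=7 t=20 v=3: → [16,24); WM=17
i=8 t=17 v=1: → [16,24); WM=23
i=9 t=30 v=1: → [24,32); WM=23
i=10 t=22 v=1: → [16,24); WM=23
i=11 t=29 v=6: → [24,32); WM=29; [16,24) fires=4
i=12 t=30 v=3: → [24,32); WM=29

5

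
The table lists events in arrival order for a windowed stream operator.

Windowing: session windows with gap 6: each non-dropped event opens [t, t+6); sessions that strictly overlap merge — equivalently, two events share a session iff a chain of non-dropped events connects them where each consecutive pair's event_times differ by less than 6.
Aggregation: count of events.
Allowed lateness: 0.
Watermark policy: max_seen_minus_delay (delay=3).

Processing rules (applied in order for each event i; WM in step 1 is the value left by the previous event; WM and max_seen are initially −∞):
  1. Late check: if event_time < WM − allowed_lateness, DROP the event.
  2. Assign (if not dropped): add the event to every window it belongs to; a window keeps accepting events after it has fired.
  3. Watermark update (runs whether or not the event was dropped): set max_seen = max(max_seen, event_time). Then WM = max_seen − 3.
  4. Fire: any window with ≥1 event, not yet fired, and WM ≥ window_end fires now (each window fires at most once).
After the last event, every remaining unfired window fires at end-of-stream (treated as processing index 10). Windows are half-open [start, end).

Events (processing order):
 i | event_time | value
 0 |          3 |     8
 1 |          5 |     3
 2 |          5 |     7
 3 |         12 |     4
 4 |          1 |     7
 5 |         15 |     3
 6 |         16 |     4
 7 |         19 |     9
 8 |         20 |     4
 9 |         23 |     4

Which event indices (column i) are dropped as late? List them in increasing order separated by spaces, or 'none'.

i=0 t=3 v=8: → [3,9); WM=0
i=1 t=5 v=3: → [3,11); WM=2
i=2 t=5 v=7: → [3,11); WM=2
i=3 t=12 v=4: → [12,18); WM=9
i=4 t=1 v=7: DROP (t<9-0); WM=9
i=5 t=15 v=3: → [12,21); WM=12
i=6 t=16 v=4: → [12,22); WM=13
i=7 t=19 v=9: → [12,25); WM=16
i=8 t=20 v=4: → [12,26); WM=17
i=9 t=23 v=4: → [12,29); WM=20

4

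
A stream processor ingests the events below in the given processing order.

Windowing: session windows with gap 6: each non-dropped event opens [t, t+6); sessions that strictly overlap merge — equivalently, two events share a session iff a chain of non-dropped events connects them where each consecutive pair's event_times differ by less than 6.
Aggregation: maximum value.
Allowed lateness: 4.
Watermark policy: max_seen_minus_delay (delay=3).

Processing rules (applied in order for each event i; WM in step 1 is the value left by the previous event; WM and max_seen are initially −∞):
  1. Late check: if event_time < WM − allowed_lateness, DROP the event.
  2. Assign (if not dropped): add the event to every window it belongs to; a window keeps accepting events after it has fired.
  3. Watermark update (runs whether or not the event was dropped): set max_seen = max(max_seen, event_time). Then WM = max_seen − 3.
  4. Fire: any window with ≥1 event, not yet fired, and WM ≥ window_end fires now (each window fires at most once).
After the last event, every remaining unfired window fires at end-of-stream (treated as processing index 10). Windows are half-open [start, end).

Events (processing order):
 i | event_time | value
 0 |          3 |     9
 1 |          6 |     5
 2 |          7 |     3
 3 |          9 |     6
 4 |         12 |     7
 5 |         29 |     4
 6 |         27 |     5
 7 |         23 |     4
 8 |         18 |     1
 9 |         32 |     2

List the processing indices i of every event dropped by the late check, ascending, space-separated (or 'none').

8

i=0 t=3 v=9: → [3,9); WM=0
i=1 t=6 v=5: → [3,12); WM=3
i=2 t=7 v=3: → [3,13); WM=4
i=3 t=9 v=6: → [3,15); WM=6
i=4 t=12 v=7: → [3,18); WM=9
i=5 t=29 v=4: → [29,35); WM=26
i=6 t=27 v=5: → [27,35); WM=26
i=7 t=23 v=4: → [23,35); WM=26
i=8 t=18 v=1: DROP (t<26-4); WM=26
i=9 t=32 v=2: → [23,38); WM=29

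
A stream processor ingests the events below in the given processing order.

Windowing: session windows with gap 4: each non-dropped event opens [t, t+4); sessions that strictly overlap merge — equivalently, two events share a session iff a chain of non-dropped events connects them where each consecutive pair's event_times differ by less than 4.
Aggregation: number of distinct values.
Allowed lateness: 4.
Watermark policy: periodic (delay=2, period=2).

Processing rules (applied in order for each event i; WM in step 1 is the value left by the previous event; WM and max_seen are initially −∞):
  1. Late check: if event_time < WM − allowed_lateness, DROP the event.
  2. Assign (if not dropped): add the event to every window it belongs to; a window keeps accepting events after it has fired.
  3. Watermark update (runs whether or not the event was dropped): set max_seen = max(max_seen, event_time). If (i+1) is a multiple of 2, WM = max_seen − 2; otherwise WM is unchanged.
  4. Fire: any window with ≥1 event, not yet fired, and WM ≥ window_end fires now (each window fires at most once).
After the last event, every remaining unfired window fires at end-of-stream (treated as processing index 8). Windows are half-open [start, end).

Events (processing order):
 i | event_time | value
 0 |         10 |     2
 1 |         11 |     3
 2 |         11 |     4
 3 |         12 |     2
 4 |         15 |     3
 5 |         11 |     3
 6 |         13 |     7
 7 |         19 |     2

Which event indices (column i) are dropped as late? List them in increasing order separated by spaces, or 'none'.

i=0 t=10 v=2: → [10,14); WM=−∞
i=1 t=11 v=3: → [10,15); WM=9
i=2 t=11 v=4: → [10,15); WM=9
i=3 t=12 v=2: → [10,16); WM=10
i=4 t=15 v=3: → [10,19); WM=10
i=5 t=11 v=3: → [10,19); WM=13
i=6 t=13 v=7: → [10,19); WM=13
i=7 t=19 v=2: → [19,23); WM=17

none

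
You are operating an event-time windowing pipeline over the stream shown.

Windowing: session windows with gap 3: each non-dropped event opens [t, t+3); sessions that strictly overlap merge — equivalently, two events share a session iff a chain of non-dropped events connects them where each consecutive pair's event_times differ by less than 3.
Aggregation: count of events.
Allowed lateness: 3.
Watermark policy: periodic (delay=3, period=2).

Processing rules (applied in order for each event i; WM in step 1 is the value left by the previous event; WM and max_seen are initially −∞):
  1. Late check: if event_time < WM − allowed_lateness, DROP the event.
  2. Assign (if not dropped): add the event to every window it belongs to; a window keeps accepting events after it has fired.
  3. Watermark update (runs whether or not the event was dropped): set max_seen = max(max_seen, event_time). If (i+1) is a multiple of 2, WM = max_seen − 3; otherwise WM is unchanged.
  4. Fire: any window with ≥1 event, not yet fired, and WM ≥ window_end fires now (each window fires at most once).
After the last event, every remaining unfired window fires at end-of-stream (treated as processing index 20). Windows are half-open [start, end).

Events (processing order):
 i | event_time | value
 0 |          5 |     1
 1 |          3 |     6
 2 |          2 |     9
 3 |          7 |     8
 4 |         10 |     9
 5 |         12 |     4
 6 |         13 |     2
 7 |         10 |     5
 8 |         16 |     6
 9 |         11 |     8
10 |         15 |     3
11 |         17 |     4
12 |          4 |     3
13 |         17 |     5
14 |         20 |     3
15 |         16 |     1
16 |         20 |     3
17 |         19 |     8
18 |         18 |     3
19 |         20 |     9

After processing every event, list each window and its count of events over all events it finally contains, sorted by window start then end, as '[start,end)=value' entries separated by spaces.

[2,10)=4 [10,23)=15

i=0 t=5 v=1: → [5,8); WM=−∞
i=1 t=3 v=6: → [3,8); WM=2
i=2 t=2 v=9: → [2,8); WM=2
i=3 t=7 v=8: → [2,10); WM=4
i=4 t=10 v=9: → [10,13); WM=4
i=5 t=12 v=4: → [10,15); WM=9
i=6 t=13 v=2: → [10,16); WM=9
i=7 t=10 v=5: → [10,16); WM=10
i=8 t=16 v=6: → [16,19); WM=10
i=9 t=11 v=8: → [10,16); WM=13
i=10 t=15 v=3: → [10,19); WM=13
i=11 t=17 v=4: → [10,20); WM=14
i=12 t=4 v=3: DROP (t<14-3); WM=14
i=13 t=17 v=5: → [10,20); WM=14
i=14 t=20 v=3: → [20,23); WM=14
i=15 t=16 v=1: → [10,20); WM=17
i=16 t=20 v=3: → [20,23); WM=17
i=17 t=19 v=8: → [10,23); WM=17
i=18 t=18 v=3: → [10,23); WM=17
i=19 t=20 v=9: → [10,23); WM=17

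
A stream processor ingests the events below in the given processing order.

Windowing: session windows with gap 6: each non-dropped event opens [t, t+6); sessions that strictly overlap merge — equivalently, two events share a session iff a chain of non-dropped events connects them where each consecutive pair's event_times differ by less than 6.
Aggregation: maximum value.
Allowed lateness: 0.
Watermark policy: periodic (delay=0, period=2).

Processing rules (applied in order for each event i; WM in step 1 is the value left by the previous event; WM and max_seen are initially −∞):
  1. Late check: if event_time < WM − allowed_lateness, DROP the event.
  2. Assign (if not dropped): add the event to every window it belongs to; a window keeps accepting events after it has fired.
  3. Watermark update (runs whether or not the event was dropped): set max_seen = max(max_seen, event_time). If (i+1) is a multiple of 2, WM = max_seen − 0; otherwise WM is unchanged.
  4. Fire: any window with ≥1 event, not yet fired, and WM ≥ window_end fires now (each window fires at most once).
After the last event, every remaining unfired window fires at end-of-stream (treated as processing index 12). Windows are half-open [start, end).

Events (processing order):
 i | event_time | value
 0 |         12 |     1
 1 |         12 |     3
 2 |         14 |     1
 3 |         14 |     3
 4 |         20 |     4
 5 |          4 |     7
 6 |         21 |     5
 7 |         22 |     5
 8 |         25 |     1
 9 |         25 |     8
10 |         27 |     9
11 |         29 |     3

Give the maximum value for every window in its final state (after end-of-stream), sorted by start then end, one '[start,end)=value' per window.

i=0 t=12 v=1: → [12,18); WM=−∞
i=1 t=12 v=3: → [12,18); WM=12
i=2 t=14 v=1: → [12,20); WM=12
i=3 t=14 v=3: → [12,20); WM=14
i=4 t=20 v=4: → [20,26); WM=14
i=5 t=4 v=7: DROP (t<14-0); WM=20
i=6 t=21 v=5: → [20,27); WM=20
i=7 t=22 v=5: → [20,28); WM=22
i=8 t=25 v=1: → [20,31); WM=22
i=9 t=25 v=8: → [20,31); WM=25
i=10 t=27 v=9: → [20,33); WM=25
i=11 t=29 v=3: → [20,35); WM=29

[12,20)=3 [20,35)=9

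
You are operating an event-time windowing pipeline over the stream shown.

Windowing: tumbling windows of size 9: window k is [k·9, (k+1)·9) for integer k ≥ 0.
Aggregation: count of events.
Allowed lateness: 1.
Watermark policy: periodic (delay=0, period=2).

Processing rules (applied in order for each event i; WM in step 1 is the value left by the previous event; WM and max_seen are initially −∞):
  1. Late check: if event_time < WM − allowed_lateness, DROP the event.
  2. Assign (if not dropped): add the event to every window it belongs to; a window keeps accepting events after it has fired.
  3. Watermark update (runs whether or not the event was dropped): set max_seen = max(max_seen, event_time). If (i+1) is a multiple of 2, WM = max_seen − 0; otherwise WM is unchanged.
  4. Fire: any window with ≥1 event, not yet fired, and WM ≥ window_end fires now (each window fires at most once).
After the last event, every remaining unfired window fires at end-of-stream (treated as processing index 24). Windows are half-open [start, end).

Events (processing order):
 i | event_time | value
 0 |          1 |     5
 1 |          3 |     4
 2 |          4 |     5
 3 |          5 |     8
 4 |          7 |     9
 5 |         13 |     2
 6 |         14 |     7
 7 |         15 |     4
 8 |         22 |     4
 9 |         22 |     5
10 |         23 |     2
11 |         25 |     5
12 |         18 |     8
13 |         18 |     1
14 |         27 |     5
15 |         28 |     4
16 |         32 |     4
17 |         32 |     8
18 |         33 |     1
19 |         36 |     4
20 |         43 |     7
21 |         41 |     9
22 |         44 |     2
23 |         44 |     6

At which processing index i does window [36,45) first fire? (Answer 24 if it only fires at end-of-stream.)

24

i=0 t=1 v=5: → [0,9); WM=−∞
i=1 t=3 v=4: → [0,9); WM=3
i=2 t=4 v=5: → [0,9); WM=3
i=3 t=5 v=8: → [0,9); WM=5
i=4 t=7 v=9: → [0,9); WM=5
i=5 t=13 v=2: → [9,18); WM=13; [0,9) fires=5
i=6 t=14 v=7: → [9,18); WM=13
i=7 t=15 v=4: → [9,18); WM=15
i=8 t=22 v=4: → [18,27); WM=15
i=9 t=22 v=5: → [18,27); WM=22; [9,18) fires=3
i=10 t=23 v=2: → [18,27); WM=22
i=11 t=25 v=5: → [18,27); WM=25
i=12 t=18 v=8: DROP (t<25-1); WM=25
i=13 t=18 v=1: DROP (t<25-1); WM=25
i=14 t=27 v=5: → [27,36); WM=25
i=15 t=28 v=4: → [27,36); WM=28; [18,27) fires=4
i=16 t=32 v=4: → [27,36); WM=28
i=17 t=32 v=8: → [27,36); WM=32
i=18 t=33 v=1: → [27,36); WM=32
i=19 t=36 v=4: → [36,45); WM=36; [27,36) fires=5
i=20 t=43 v=7: → [36,45); WM=36
i=21 t=41 v=9: → [36,45); WM=43
i=22 t=44 v=2: → [36,45); WM=43
i=23 t=44 v=6: → [36,45); WM=44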